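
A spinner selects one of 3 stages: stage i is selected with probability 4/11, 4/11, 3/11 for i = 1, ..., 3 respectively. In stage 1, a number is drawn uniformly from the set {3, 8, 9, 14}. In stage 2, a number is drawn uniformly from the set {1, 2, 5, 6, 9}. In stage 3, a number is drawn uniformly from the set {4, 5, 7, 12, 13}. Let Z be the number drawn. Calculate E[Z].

E[Z | stage 1] = (3+8+9+14)/4 = 17/2.
E[Z | stage 2] = (1+2+5+6+9)/5 = 23/5.
E[Z | stage 3] = (4+5+7+12+13)/5 = 41/5.
E[Z] = (4/11)·(17/2) + (4/11)·(23/5) + (3/11)·(41/5) = 7.

7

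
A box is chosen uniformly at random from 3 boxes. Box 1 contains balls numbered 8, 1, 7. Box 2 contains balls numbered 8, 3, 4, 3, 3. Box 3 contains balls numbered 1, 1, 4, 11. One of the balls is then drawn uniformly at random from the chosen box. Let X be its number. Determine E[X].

E[X | box 1] = (8+1+7)/3 = 16/3.
E[X | box 2] = (8+3+4+3+3)/5 = 21/5.
E[X | box 3] = (1+1+4+11)/4 = 17/4.
E[X] = (1/3)·(16/3) + (1/3)·(21/5) + (1/3)·(17/4) = 827/180.

827/180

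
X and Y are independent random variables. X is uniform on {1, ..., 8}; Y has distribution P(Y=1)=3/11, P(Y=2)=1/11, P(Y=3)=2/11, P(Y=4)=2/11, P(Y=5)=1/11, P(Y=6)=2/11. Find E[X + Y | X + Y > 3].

74/9

P(X + Y > 3) = 81/88.
Summing (X+Y)·P(x,y) over outcomes with X + Y > 3 gives 333/44.
E[X + Y | X + Y > 3] = (333/44) / (81/88) = 74/9.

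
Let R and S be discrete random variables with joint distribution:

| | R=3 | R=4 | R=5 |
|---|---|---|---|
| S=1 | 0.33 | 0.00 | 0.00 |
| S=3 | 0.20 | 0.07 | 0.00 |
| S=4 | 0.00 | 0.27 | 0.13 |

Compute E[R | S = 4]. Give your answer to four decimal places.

4.3250

P(S = 4) = 0.40.
Σ R·P over the event = 4·(0.27) + 5·(0.13) = 1.73.
E[R | S = 4] = (1.73) / (0.40) = 4.3250.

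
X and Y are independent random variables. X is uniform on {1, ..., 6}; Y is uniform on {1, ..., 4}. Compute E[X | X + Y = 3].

Outcomes with X + Y = 3: (1,2), (2,1), each with probability 1/24.
E[X | X + Y = 3] = (1 + 2) / 2 = 3/2.

3/2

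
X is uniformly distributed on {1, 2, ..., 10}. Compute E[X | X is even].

Given X is even, X is equally likely to be any of {2, 4, 6, 8, 10}.
E[X | X is even] = (2 + 4 + 6 + 8 + 10) / 5 = 6.

6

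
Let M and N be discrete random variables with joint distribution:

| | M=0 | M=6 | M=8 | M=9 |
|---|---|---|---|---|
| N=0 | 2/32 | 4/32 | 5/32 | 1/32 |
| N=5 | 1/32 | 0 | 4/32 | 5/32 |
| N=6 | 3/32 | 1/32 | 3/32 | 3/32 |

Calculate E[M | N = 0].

P(N = 0) = 3/8.
Summing M·P(M=x,N=y) over the conditioning event gives 73/32.
E[M | N = 0] = (73/32) / (3/8) = 73/12.

73/12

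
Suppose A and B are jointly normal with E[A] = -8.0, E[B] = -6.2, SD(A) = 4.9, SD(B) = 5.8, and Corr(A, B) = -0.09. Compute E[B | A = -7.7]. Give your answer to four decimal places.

The regression of B on A has slope ρ·σ_B/σ_A and passes through (μ_A, μ_B).
E[B | A=-7.7] = -6.2 + (-0.09)·(5.8/4.9)·(-7.7 − (-8.0)) = -6.2 + (-0.10653)·(0.3) = -6.2320.

-6.2320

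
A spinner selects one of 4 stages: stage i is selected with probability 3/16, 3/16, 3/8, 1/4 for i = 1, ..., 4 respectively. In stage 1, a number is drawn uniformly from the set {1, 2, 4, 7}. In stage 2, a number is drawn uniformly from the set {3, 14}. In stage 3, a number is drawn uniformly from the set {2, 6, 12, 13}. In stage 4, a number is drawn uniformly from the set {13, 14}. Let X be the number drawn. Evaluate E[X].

279/32

E[X | stage 1] = (1+2+4+7)/4 = 7/2.
E[X | stage 2] = (3+14)/2 = 17/2.
E[X | stage 3] = (2+6+12+13)/4 = 33/4.
E[X | stage 4] = (13+14)/2 = 27/2.
By the law of total expectation,
E[X] = (3/16)·(7/2) + (3/16)·(17/2) + (3/8)·(33/4) + (1/4)·(27/2) = 279/32.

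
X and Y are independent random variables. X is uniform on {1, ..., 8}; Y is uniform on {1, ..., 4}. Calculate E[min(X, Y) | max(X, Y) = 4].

16/7

P(max(X, Y) = 4) = 7/32.
Summing min(X,Y)·P(x,y) over outcomes with max(X, Y) = 4 gives 1/2.
E[min(X, Y) | max(X, Y) = 4] = (1/2) / (7/32) = 16/7.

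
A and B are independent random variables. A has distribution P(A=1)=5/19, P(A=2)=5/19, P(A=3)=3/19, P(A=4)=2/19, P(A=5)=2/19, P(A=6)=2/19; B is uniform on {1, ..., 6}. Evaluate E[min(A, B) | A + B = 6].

30/17

P(A + B = 6) = 17/114.
Summing min(A,B)·P(x,y) over outcomes with A + B = 6 gives 5/19.
E[min(A, B) | A + B = 6] = (5/19) / (17/114) = 30/17.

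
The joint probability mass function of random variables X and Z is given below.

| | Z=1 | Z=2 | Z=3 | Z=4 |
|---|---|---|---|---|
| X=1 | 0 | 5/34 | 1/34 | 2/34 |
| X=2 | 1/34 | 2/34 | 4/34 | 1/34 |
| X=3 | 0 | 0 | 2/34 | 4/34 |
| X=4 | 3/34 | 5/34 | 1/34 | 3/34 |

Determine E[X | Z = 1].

P(Z = 1) = 2/17.
Σ X·P over the event = 2·(1/34) + 4·(3/34) = 7/17.
E[X | Z = 1] = (7/17) / (2/17) = 7/2.

7/2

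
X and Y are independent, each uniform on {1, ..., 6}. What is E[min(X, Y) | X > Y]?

7/3

P(X > Y) = 5/12.
Summing min(X,Y)·P(x,y) over outcomes with X > Y gives 35/36.
E[min(X, Y) | X > Y] = (35/36) / (5/12) = 7/3.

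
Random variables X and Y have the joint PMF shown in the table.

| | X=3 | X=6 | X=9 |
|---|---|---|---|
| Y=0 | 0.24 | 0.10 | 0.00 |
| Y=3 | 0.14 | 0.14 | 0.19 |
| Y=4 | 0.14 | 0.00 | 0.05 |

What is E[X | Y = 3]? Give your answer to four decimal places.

P(Y = 3) = 0.47.
Σ X·P over the event = 3·(0.14) + 6·(0.14) + 9·(0.19) = 2.97.
E[X | Y = 3] = (2.97) / (0.47) = 6.3191.

6.3191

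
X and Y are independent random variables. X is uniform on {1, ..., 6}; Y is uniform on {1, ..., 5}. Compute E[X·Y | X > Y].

35/3

P(X > Y) = 1/2.
Summing XY·P(x,y) over outcomes with X > Y gives 35/6.
E[X·Y | X > Y] = (35/6) / (1/2) = 35/3.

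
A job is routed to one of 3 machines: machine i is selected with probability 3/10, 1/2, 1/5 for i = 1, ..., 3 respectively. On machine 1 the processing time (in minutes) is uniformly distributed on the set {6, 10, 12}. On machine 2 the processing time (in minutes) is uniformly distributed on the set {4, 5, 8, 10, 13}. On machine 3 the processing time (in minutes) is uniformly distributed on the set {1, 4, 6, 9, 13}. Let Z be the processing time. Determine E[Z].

E[Z | machine 1] = (6+10+12)/3 = 28/3.
E[Z | machine 2] = (4+5+8+10+13)/5 = 8.
E[Z | machine 3] = (1+4+6+9+13)/5 = 33/5.
E[Z] = (3/10)·(28/3) + (1/2)·(8) + (1/5)·(33/5) = 203/25.

203/25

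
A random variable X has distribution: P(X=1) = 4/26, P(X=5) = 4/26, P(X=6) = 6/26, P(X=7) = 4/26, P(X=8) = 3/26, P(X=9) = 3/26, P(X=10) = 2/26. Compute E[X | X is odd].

79/15

P(X is odd) = 15/26.
Σ over the event: 1·2/13 + 5·2/13 + 7·2/13 + 9·3/26 = 79/26.
E[X | X is odd] = (79/26) / (15/26) = 79/15.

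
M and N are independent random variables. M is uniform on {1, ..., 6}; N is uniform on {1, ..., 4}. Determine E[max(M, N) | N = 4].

Outcomes with N = 4: (1,4), (2,4), (3,4), (4,4), (5,4), (6,4), each with probability 1/24.
E[max(M, N) | N = 4] = (4 + 4 + 4 + 4 + 5 + 6) / 6 = 9/2.

9/2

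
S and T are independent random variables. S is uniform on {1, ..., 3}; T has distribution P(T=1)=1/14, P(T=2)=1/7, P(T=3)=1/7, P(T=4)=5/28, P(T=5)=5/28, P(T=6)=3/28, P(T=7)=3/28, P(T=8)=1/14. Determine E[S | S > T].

11/4

P(S > T) = 2/21.
Summing S·P(x,y) over outcomes with S > T gives 11/42.
E[S | S > T] = (11/42) / (2/21) = 11/4.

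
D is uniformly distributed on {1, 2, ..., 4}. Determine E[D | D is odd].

Given D is odd, D is equally likely to be any of {1, 3}.
E[D | D is odd] = (1 + 3) / 2 = 2.

2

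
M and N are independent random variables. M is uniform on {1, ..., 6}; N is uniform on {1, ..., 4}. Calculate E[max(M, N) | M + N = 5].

Outcomes with M + N = 5: (1,4), (2,3), (3,2), (4,1), each with probability 1/24.
E[max(M, N) | M + N = 5] = (4 + 3 + 3 + 4) / 4 = 7/2.

7/2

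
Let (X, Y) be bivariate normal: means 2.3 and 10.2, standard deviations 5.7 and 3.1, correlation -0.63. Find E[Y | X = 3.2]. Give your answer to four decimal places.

The regression of Y on X has slope ρ·σ_Y/σ_X and passes through (μ_X, μ_Y).
E[Y | X=3.2] = 10.2 + (-0.63)·(3.1/5.7)·(3.2 − (2.3)) = 10.2 + (-0.34263)·(0.9) = 9.8916.

9.8916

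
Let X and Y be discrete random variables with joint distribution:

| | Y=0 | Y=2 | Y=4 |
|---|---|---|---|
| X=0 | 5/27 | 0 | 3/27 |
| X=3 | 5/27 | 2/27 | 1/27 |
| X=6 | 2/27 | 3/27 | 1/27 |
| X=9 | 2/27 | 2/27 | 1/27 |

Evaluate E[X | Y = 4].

3

P(Y = 4) = 2/9.
Σ X·P over the event = 0·(3/27) + 3·(1/27) + 6·(1/27) + 9·(1/27) = 2/3.
E[X | Y = 4] = (2/3) / (2/9) = 3.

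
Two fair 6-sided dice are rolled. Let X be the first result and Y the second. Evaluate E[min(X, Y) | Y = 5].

Outcomes with Y = 5: (1,5), (2,5), (3,5), (4,5), (5,5), (6,5), each with probability 1/36.
E[min(X, Y) | Y = 5] = (1 + 2 + 3 + 4 + 5 + 5) / 6 = 10/3.

10/3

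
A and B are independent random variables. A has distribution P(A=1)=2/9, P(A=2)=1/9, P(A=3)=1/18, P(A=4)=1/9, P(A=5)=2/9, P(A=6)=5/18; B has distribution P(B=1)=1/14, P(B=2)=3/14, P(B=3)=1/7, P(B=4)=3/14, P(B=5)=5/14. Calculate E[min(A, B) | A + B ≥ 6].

310/99

P(A + B ≥ 6) = 11/14.
Summing min(A,B)·P(x,y) over outcomes with A + B ≥ 6 gives 155/63.
E[min(A, B) | A + B ≥ 6] = (155/63) / (11/14) = 310/99.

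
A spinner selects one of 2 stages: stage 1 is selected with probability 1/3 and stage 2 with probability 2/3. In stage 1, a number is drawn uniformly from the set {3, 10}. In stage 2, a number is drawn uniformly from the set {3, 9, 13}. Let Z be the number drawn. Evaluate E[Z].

139/18

E[Z | stage 1] = (3+10)/2 = 13/2.
E[Z | stage 2] = (3+9+13)/3 = 25/3.
By the law of total expectation,
E[Z] = (1/3)·(13/2) + (2/3)·(25/3) = 139/18.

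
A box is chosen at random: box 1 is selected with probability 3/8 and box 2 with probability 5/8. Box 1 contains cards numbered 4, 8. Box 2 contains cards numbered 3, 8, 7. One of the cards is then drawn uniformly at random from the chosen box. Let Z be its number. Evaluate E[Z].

6

E[Z | box 1] = (4+8)/2 = 6.
E[Z | box 2] = (3+8+7)/3 = 6.
E[Z] = (3/8)·(6) + (5/8)·(6) = 6.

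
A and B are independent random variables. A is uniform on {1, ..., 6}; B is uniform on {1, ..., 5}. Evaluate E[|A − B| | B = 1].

5/2

Outcomes with B = 1: (1,1), (2,1), (3,1), (4,1), (5,1), (6,1), each with probability 1/30.
E[|A − B| | B = 1] = (0 + 1 + 2 + 3 + 4 + 5) / 6 = 5/2.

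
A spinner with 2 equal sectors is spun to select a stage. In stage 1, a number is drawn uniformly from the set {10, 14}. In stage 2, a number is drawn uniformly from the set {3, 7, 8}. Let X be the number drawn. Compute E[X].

E[X | stage 1] = (10+14)/2 = 12.
E[X | stage 2] = (3+7+8)/3 = 6.
By the law of total expectation,
E[X] = (1/2)·(12) + (1/2)·(6) = 9.

9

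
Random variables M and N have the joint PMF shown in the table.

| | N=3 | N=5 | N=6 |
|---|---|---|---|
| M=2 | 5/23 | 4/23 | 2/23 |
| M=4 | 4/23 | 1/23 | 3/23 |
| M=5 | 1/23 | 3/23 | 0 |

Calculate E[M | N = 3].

P(N = 3) = 10/23.
Summing M·P(M=x,N=y) over the conditioning event gives 31/23.
E[M | N = 3] = (31/23) / (10/23) = 31/10.

31/10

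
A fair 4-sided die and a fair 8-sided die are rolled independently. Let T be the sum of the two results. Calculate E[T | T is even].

P(T is even) = 1/2.
Σ over the event: 2·1/32 + 4·3/32 + 6·1/8 + 8·1/8 + 10·3/32 + 12·1/32 = 7/2.
E[T | T is even] = (7/2) / (1/2) = 7.

7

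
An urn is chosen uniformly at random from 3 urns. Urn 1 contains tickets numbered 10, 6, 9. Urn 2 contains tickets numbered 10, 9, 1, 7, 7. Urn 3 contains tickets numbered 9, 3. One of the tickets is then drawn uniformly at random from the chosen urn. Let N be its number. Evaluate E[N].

E[N | urn 1] = (10+6+9)/3 = 25/3.
E[N | urn 2] = (10+9+1+7+7)/5 = 34/5.
E[N | urn 3] = (9+3)/2 = 6.
By the law of total expectation,
E[N] = (1/3)·(25/3) + (1/3)·(34/5) + (1/3)·(6) = 317/45.

317/45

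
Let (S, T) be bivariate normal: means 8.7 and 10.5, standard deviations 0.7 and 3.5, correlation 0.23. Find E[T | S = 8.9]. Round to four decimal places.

For a bivariate normal, E[T | S=x] = μ_T + ρ·(σ_T/σ_S)·(x − μ_S).
E[T | S=8.9] = 10.5 + (0.23)·(3.5/0.7)·(8.9 − (8.7)) = 10.5 + (1.15)·(0.2) = 10.7300.

10.7300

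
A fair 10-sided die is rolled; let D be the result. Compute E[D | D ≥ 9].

Given D ≥ 9, D is equally likely to be any of {9, 10}.
E[D | D ≥ 9] = (9 + 10) / 2 = 19/2.

19/2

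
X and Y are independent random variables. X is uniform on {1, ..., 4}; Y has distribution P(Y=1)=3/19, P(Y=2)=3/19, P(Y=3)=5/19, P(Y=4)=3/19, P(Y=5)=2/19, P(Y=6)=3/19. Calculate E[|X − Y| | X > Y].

P(X > Y) = 5/19.
Summing |X−Y|·P(x,y) over outcomes with X > Y gives 8/19.
E[|X − Y| | X > Y] = (8/19) / (5/19) = 8/5.

8/5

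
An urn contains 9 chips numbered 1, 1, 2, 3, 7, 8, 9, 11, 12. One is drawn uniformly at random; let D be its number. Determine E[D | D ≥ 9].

32/3

P(D ≥ 9) = 1/3.
Σ over the event: 9·1/9 + 11·1/9 + 12·1/9 = 32/9.
E[D | D ≥ 9] = (32/9) / (1/3) = 32/3.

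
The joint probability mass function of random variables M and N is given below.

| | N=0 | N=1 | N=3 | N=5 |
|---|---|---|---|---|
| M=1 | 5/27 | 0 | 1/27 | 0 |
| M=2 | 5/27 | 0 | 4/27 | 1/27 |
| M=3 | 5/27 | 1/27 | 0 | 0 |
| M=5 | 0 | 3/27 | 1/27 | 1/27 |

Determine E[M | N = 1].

P(N = 1) = 4/27.
Σ M·P over the event = 3·(1/27) + 5·(3/27) = 2/3.
E[M | N = 1] = (2/3) / (4/27) = 9/2.

9/2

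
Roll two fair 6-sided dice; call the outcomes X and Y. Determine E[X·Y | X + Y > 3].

P(X + Y > 3) = 11/12.
Summing XY·P(x,y) over outcomes with X + Y > 3 gives 109/9.
E[X·Y | X + Y > 3] = (109/9) / (11/12) = 436/33.

436/33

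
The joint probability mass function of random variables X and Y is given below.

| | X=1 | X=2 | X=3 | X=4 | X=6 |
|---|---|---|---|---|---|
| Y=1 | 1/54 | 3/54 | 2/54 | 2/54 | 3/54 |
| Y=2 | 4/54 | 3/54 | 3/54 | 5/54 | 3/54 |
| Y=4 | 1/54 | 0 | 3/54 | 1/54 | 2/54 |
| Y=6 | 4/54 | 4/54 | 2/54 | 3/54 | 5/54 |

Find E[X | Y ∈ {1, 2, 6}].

P(Y ∈ {1, 2, 6}) = 47/54.
Summing X·P(X=x,Y=y) over the conditioning event gives 26/9.
E[X | Y ∈ {1, 2, 6}] = (26/9) / (47/54) = 156/47.

156/47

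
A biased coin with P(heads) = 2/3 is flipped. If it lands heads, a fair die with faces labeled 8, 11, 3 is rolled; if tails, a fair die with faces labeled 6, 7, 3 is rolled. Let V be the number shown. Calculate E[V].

20/3

E[V | heads] = (8+11+3)/3 = 22/3.
E[V | tails] = (6+7+3)/3 = 16/3.
By the law of total expectation,
E[V] = (2/3)·(22/3) + (1/3)·(16/3) = 20/3.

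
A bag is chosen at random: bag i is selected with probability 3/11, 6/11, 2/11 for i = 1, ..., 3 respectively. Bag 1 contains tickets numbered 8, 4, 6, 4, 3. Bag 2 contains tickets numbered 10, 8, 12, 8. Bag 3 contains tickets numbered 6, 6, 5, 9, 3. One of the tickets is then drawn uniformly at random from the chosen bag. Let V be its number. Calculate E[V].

38/5

E[V | bag 1] = (8+4+6+4+3)/5 = 5.
E[V | bag 2] = (10+8+12+8)/4 = 19/2.
E[V | bag 3] = (6+6+5+9+3)/5 = 29/5.
By the law of total expectation,
E[V] = (3/11)·(5) + (6/11)·(19/2) + (2/11)·(29/5) = 38/5.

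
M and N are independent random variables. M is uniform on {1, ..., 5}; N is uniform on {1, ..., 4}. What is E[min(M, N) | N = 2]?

9/5

Outcomes with N = 2: (1,2), (2,2), (3,2), (4,2), (5,2), each with probability 1/20.
E[min(M, N) | N = 2] = (1 + 2 + 2 + 2 + 2) / 5 = 9/5.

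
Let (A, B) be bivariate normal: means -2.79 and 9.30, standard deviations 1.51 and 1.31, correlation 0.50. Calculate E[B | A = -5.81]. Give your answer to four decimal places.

7.9900

The regression of B on A has slope ρ·σ_B/σ_A and passes through (μ_A, μ_B).
E[B | A=-5.81] = 9.30 + (0.50)·(1.31/1.51)·(-5.81 − (-2.79)) = 9.30 + (0.43377)·(-3.02) = 7.9900.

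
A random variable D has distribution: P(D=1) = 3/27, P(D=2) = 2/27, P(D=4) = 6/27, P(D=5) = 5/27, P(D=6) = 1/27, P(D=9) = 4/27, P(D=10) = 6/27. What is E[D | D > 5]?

102/11

P(D > 5) = 11/27.
Σ over the event: 6·1/27 + 9·4/27 + 10·2/9 = 34/9.
E[D | D > 5] = (34/9) / (11/27) = 102/11.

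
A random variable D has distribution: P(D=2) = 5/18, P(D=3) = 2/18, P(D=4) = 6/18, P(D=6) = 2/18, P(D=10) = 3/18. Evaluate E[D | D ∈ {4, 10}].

P(D ∈ {4, 10}) = 1/2.
Σ over the event: 4·1/3 + 10·1/6 = 3.
E[D | D ∈ {4, 10}] = (3) / (1/2) = 6.

6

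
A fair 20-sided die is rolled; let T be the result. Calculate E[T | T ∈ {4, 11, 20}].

P(T ∈ {4, 11, 20}) = 3/20.
Σ over the event: 4·1/20 + 11·1/20 + 20·1/20 = 7/4.
E[T | T ∈ {4, 11, 20}] = (7/4) / (3/20) = 35/3.

35/3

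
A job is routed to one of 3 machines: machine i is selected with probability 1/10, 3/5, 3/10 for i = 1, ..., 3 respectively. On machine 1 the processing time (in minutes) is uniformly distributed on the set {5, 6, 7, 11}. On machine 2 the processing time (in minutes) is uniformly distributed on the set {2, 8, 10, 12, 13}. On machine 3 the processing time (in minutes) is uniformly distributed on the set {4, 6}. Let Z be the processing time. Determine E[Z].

E[Z | machine 1] = (5+6+7+11)/4 = 29/4.
E[Z | machine 2] = (2+8+10+12+13)/5 = 9.
E[Z | machine 3] = (4+6)/2 = 5.
By the law of total expectation,
E[Z] = (1/10)·(29/4) + (3/5)·(9) + (3/10)·(5) = 61/8.

61/8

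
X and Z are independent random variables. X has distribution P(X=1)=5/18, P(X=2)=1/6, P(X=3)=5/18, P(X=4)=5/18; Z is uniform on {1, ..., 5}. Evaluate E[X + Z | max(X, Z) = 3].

P(max(X, Z) = 3) = 23/90.
Summing (X+Z)·P(x,y) over outcomes with max(X, Z) = 3 gives 11/9.
E[X + Z | max(X, Z) = 3] = (11/9) / (23/90) = 110/23.

110/23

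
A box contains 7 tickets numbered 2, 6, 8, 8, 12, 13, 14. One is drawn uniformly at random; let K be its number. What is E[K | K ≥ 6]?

P(K ≥ 6) = 6/7.
Σ over the event: 6·1/7 + 8·2/7 + 12·1/7 + 13·1/7 + 14·1/7 = 61/7.
E[K | K ≥ 6] = (61/7) / (6/7) = 61/6.

61/6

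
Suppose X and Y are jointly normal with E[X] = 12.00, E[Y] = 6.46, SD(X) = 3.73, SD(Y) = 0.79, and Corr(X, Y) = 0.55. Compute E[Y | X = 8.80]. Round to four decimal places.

The regression of Y on X has slope ρ·σ_Y/σ_X and passes through (μ_X, μ_Y).
E[Y | X=8.80] = 6.46 + (0.55)·(0.79/3.73)·(8.80 − (12.00)) = 6.46 + (0.11649)·(-3.2) = 6.0872.

6.0872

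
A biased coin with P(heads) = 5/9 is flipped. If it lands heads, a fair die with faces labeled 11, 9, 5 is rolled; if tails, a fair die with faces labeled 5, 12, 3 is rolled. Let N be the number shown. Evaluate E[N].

E[N | heads] = (11+9+5)/3 = 25/3.
E[N | tails] = (5+12+3)/3 = 20/3.
By the law of total expectation,
E[N] = (5/9)·(25/3) + (4/9)·(20/3) = 205/27.

205/27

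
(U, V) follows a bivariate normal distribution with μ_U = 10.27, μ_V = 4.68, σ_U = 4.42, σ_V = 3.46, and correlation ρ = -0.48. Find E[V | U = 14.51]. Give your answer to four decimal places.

3.0868

The regression of V on U has slope ρ·σ_V/σ_U and passes through (μ_U, μ_V).
E[V | U=14.51] = 4.68 + (-0.48)·(3.46/4.42)·(14.51 − (10.27)) = 4.68 + (-0.37575)·(4.24) = 3.0868.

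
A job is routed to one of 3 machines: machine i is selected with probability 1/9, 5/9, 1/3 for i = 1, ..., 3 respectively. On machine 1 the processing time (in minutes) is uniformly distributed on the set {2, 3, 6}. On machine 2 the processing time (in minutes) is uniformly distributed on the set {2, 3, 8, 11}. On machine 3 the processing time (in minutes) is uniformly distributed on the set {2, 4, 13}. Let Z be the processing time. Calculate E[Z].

158/27

E[Z | machine 1] = (2+3+6)/3 = 11/3.
E[Z | machine 2] = (2+3+8+11)/4 = 6.
E[Z | machine 3] = (2+4+13)/3 = 19/3.
By the law of total expectation,
E[Z] = (1/9)·(11/3) + (5/9)·(6) + (1/3)·(19/3) = 158/27.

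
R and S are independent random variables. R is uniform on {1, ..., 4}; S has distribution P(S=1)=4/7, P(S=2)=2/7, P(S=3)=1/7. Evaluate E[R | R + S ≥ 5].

39/11

P(R + S ≥ 5) = 11/28.
Summing R·P(x,y) over outcomes with R + S ≥ 5 gives 39/28.
E[R | R + S ≥ 5] = (39/28) / (11/28) = 39/11.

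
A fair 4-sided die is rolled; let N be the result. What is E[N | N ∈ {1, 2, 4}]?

P(N ∈ {1, 2, 4}) = 3/4.
Σ over the event: 1·1/4 + 2·1/4 + 4·1/4 = 7/4.
E[N | N ∈ {1, 2, 4}] = (7/4) / (3/4) = 7/3.

7/3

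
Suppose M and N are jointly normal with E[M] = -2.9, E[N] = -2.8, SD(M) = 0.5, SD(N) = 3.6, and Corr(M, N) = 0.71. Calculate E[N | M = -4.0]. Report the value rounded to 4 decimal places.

E[N | M=x] = μ_N + ρ(σ_N/σ_M)(x − μ_M) for jointly normal variables.
E[N | M=-4.0] = -2.8 + (0.71)·(3.6/0.5)·(-4.0 − (-2.9)) = -2.8 + (5.112)·(-1.1) = -8.4232.

-8.4232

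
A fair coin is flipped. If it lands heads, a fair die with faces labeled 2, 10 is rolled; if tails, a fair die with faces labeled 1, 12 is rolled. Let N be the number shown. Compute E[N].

E[N | heads] = (2+10)/2 = 6.
E[N | tails] = (1+12)/2 = 13/2.
By the law of total expectation,
E[N] = (1/2)·(6) + (1/2)·(13/2) = 25/4.

25/4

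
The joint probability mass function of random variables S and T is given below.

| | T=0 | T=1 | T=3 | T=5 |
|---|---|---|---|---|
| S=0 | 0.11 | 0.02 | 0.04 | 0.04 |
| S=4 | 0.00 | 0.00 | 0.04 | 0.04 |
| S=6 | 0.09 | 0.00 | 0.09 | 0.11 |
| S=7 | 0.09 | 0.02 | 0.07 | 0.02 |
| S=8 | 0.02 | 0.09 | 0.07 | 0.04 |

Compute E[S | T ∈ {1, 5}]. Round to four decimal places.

P(T ∈ {1, 5}) = 0.38.
Summing S·P(S=x,T=y) over the conditioning event gives 2.14.
E[S | T ∈ {1, 5}] = (2.14) / (0.38) = 5.6316.

5.6316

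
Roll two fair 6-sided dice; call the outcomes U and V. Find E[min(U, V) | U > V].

P(U > V) = 5/12.
Summing min(U,V)·P(x,y) over outcomes with U > V gives 35/36.
E[min(U, V) | U > V] = (35/36) / (5/12) = 7/3.

7/3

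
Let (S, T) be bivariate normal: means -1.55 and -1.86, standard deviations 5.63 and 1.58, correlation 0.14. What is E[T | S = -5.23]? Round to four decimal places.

-2.0046

For a bivariate normal, E[T | S=x] = μ_T + ρ·(σ_T/σ_S)·(x − μ_S).
E[T | S=-5.23] = -1.86 + (0.14)·(1.58/5.63)·(-5.23 − (-1.55)) = -1.86 + (0.03929)·(-3.68) = -2.0046.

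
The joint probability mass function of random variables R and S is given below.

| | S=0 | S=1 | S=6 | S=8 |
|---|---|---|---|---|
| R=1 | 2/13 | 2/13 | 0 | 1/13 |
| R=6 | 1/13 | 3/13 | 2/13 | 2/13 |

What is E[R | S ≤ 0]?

P(S ≤ 0) = 3/13.
Σ R·P over the event = 1·(2/13) + 6·(1/13) = 8/13.
E[R | S ≤ 0] = (8/13) / (3/13) = 8/3.

8/3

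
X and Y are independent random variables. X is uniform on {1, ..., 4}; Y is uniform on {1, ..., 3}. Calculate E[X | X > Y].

10/3

P(X > Y) = 1/2.
Summing X·P(x,y) over outcomes with X > Y gives 5/3.
E[X | X > Y] = (5/3) / (1/2) = 10/3.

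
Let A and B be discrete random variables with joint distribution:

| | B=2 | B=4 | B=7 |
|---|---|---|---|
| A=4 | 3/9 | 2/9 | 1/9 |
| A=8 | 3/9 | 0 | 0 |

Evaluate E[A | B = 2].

P(B = 2) = 2/3.
Σ A·P over the event = 4·(3/9) + 8·(3/9) = 4.
E[A | B = 2] = (4) / (2/3) = 6.

6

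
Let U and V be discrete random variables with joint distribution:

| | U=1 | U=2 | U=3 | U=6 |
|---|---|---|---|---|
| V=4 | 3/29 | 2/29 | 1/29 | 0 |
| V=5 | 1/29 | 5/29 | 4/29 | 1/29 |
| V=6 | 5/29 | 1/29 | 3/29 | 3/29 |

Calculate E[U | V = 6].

P(V = 6) = 12/29.
Σ U·P over the event = 1·(5/29) + 2·(1/29) + 3·(3/29) + 6·(3/29) = 34/29.
E[U | V = 6] = (34/29) / (12/29) = 17/6.

17/6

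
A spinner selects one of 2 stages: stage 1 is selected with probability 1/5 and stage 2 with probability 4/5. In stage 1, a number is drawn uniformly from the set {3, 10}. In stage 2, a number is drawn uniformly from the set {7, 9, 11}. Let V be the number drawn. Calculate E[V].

17/2

E[V | stage 1] = (3+10)/2 = 13/2.
E[V | stage 2] = (7+9+11)/3 = 9.
E[V] = (1/5)·(13/2) + (4/5)·(9) = 17/2.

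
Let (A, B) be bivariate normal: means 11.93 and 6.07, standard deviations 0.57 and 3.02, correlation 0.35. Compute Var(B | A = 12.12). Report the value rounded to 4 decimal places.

8.0032

For a bivariate normal, Var(B | A=x) = σ_B²(1 − ρ²).
Var(B | A=12.12) = (3.02)²·(1 − (0.35)²) = 9.1204·0.8775 = 8.0032.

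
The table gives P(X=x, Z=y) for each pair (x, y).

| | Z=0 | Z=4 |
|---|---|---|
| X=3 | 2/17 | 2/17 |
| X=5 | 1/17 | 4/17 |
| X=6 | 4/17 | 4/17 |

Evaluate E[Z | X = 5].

P(X = 5) = 5/17.
Σ Z·P over the event = 0·(1/17) + 4·(4/17) = 16/17.
E[Z | X = 5] = (16/17) / (5/17) = 16/5.

16/5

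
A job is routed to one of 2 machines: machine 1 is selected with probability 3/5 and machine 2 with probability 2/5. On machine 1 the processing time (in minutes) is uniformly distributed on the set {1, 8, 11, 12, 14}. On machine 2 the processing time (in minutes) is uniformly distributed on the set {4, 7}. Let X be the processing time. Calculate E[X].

E[X | machine 1] = (1+8+11+12+14)/5 = 46/5.
E[X | machine 2] = (4+7)/2 = 11/2.
E[X] = (3/5)·(46/5) + (2/5)·(11/2) = 193/25.

193/25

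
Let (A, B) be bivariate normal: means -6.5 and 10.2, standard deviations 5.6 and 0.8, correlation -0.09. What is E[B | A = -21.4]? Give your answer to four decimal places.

E[B | A=x] = μ_B + ρ(σ_B/σ_A)(x − μ_A) for jointly normal variables.
E[B | A=-21.4] = 10.2 + (-0.09)·(0.8/5.6)·(-21.4 − (-6.5)) = 10.2 + (-0.012857)·(-14.9) = 10.3916.

10.3916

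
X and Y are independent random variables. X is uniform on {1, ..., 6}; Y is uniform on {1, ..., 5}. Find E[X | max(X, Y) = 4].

22/7

Outcomes with max(X, Y) = 4: (1,4), (2,4), (3,4), (4,1), (4,2), (4,3), (4,4), each with probability 1/30.
E[X | max(X, Y) = 4] = (1 + 2 + 3 + 4 + 4 + 4 + 4) / 7 = 22/7.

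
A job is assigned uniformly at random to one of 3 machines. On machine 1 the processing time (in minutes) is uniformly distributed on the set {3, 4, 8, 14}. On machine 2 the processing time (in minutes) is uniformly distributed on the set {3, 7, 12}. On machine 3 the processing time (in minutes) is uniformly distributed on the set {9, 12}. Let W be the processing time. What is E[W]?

301/36

E[W | machine 1] = (3+4+8+14)/4 = 29/4.
E[W | machine 2] = (3+7+12)/3 = 22/3.
E[W | machine 3] = (9+12)/2 = 21/2.
By the law of total expectation,
E[W] = (1/3)·(29/4) + (1/3)·(22/3) + (1/3)·(21/2) = 301/36.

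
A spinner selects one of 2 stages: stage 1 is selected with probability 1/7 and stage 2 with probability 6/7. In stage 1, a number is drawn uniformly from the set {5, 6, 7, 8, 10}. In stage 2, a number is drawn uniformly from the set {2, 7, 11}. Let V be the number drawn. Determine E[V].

236/35

E[V | stage 1] = (5+6+7+8+10)/5 = 36/5.
E[V | stage 2] = (2+7+11)/3 = 20/3.
E[V] = (1/7)·(36/5) + (6/7)·(20/3) = 236/35.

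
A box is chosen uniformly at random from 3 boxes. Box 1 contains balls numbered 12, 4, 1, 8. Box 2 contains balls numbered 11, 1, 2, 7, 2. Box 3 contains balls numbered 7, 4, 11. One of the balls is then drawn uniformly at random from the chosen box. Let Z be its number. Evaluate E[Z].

E[Z | box 1] = (12+4+1+8)/4 = 25/4.
E[Z | box 2] = (11+1+2+7+2)/5 = 23/5.
E[Z | box 3] = (7+4+11)/3 = 22/3.
E[Z] = (1/3)·(25/4) + (1/3)·(23/5) + (1/3)·(22/3) = 1091/180.

1091/180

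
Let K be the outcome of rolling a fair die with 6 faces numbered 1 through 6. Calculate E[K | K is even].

4

Given K is even, K is equally likely to be any of {2, 4, 6}.
E[K | K is even] = (2 + 4 + 6) / 3 = 4.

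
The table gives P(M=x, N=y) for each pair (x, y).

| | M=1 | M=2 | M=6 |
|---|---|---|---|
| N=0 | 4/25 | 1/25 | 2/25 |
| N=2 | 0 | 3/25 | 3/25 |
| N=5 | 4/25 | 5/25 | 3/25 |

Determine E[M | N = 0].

18/7

P(N = 0) = 7/25.
Σ M·P over the event = 1·(4/25) + 2·(1/25) + 6·(2/25) = 18/25.
E[M | N = 0] = (18/25) / (7/25) = 18/7.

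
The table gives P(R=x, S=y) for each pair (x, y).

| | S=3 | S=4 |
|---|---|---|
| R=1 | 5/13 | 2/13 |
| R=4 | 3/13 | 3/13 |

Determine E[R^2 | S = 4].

P(S = 4) = 5/13.
Summing R^2·P(R=x,S=y) over the conditioning event gives 50/13.
E[R^2 | S = 4] = (50/13) / (5/13) = 10.

10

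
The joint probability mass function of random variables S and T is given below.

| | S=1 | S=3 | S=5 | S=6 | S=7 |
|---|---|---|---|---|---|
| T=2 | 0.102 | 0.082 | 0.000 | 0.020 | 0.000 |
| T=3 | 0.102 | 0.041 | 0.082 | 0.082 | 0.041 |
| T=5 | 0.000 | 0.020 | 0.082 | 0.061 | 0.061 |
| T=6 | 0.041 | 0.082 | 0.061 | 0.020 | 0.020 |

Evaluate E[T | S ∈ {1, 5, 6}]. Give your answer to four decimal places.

3.8116

P(S ∈ {1, 5, 6}) = 0.653.
Summing T·P(S=x,T=y) over the conditioning event gives 2.489.
E[T | S ∈ {1, 5, 6}] = (2.489) / (0.653) = 3.8116.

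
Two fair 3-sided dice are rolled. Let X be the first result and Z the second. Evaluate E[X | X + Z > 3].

P(X + Z > 3) = 2/3.
Summing X·P(x,y) over outcomes with X + Z > 3 gives 14/9.
E[X | X + Z > 3] = (14/9) / (2/3) = 7/3.

7/3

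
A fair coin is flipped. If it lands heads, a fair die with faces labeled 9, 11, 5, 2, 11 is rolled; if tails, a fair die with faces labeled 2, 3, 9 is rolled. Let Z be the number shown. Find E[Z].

E[Z | heads] = (9+11+5+2+11)/5 = 38/5.
E[Z | tails] = (2+3+9)/3 = 14/3.
E[Z] = (1/2)·(38/5) + (1/2)·(14/3) = 92/15.

92/15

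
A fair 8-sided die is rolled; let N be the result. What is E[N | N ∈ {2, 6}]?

P(N ∈ {2, 6}) = 1/4.
Σ over the event: 2·1/8 + 6·1/8 = 1.
E[N | N ∈ {2, 6}] = (1) / (1/4) = 4.

4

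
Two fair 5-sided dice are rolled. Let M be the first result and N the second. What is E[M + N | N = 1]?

Outcomes with N = 1: (1,1), (2,1), (3,1), (4,1), (5,1), each with probability 1/25.
E[M + N | N = 1] = (2 + 3 + 4 + 5 + 6) / 5 = 4.

4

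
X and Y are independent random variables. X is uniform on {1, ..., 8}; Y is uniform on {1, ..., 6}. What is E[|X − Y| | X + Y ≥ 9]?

P(X + Y ≥ 9) = 7/16.
Summing |X−Y|·P(x,y) over outcomes with X + Y ≥ 9 gives 7/6.
E[|X − Y| | X + Y ≥ 9] = (7/6) / (7/16) = 8/3.

8/3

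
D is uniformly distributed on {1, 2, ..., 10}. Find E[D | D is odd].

Given D is odd, D is equally likely to be any of {1, 3, 5, 7, 9}.
E[D | D is odd] = (1 + 3 + 5 + 7 + 9) / 5 = 5.

5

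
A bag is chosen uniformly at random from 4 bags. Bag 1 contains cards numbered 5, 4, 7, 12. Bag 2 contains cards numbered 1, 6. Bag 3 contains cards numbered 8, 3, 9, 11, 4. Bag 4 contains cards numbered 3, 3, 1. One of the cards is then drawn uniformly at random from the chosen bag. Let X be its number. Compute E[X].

119/24

E[X | bag 1] = (5+4+7+12)/4 = 7.
E[X | bag 2] = (1+6)/2 = 7/2.
E[X | bag 3] = (8+3+9+11+4)/5 = 7.
E[X | bag 4] = (3+3+1)/3 = 7/3.
E[X] = (1/4)·(7) + (1/4)·(7/2) + (1/4)·(7) + (1/4)·(7/3) = 119/24.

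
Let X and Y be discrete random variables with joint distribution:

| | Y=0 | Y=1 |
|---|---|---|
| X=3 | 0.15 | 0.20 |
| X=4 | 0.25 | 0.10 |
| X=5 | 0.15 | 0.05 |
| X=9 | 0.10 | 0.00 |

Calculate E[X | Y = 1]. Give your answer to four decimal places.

3.5714

P(Y = 1) = 0.35.
Σ X·P over the event = 3·(0.20) + 4·(0.10) + 5·(0.05) = 1.25.
E[X | Y = 1] = (1.25) / (0.35) = 3.5714.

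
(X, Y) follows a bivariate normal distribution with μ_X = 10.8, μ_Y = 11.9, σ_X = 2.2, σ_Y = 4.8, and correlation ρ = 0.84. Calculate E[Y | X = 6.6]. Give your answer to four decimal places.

E[Y | X=x] = μ_Y + ρ(σ_Y/σ_X)(x − μ_X) for jointly normal variables.
E[Y | X=6.6] = 11.9 + (0.84)·(4.8/2.2)·(6.6 − (10.8)) = 11.9 + (1.83273)·(-4.2) = 4.2025.

4.2025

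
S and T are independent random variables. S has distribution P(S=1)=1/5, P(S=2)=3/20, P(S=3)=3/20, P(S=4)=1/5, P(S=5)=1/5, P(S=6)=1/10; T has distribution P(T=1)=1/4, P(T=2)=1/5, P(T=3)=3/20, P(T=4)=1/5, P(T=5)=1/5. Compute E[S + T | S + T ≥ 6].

P(S + T ≥ 6) = 253/400.
Summing (S+T)·P(x,y) over outcomes with S + T ≥ 6 gives 963/200.
E[S + T | S + T ≥ 6] = (963/200) / (253/400) = 1926/253.

1926/253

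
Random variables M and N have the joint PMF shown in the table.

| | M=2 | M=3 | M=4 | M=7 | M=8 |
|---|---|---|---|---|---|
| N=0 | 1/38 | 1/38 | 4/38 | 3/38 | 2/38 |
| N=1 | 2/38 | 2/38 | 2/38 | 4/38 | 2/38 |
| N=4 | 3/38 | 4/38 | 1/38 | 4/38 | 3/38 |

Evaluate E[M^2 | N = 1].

P(N = 1) = 6/19.
Summing M^2·P(M=x,N=y) over the conditioning event gives 191/19.
E[M^2 | N = 1] = (191/19) / (6/19) = 191/6.

191/6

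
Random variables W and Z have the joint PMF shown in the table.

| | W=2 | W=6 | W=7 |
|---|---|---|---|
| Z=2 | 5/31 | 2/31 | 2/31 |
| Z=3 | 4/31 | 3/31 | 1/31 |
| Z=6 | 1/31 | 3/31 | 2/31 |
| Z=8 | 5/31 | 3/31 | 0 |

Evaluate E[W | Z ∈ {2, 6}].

P(Z ∈ {2, 6}) = 15/31.
Σ W·P over the event = 2·(5/31) + 2·(1/31) + 6·(2/31) + 6·(3/31) + 7·(2/31) + 7·(2/31) = 70/31.
E[W | Z ∈ {2, 6}] = (70/31) / (15/31) = 14/3.

14/3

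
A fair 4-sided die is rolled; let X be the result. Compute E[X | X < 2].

1

Given X < 2, X is equally likely to be any of {1}.
E[X | X < 2] = (1) / 1 = 1.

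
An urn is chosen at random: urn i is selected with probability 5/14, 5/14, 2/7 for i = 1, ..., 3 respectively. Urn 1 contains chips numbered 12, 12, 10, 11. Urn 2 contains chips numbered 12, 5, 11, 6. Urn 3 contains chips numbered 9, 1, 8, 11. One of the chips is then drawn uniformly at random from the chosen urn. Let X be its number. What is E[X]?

E[X | urn 1] = (12+12+10+11)/4 = 45/4.
E[X | urn 2] = (12+5+11+6)/4 = 17/2.
E[X | urn 3] = (9+1+8+11)/4 = 29/4.
E[X] = (5/14)·(45/4) + (5/14)·(17/2) + (2/7)·(29/4) = 73/8.

73/8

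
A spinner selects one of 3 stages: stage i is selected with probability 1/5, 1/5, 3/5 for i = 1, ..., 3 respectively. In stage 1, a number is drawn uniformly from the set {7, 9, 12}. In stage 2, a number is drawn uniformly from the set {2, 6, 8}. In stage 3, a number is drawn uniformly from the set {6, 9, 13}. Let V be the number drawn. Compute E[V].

E[V | stage 1] = (7+9+12)/3 = 28/3.
E[V | stage 2] = (2+6+8)/3 = 16/3.
E[V | stage 3] = (6+9+13)/3 = 28/3.
By the law of total expectation,
E[V] = (1/5)·(28/3) + (1/5)·(16/3) + (3/5)·(28/3) = 128/15.

128/15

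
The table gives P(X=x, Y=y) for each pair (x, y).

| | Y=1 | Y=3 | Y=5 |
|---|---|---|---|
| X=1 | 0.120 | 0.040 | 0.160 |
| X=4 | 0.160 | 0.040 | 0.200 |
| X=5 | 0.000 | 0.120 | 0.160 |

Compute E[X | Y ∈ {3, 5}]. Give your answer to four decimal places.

3.5556

P(Y ∈ {3, 5}) = 0.720.
Σ X·P over the event = 1·(0.040) + 1·(0.160) + 4·(0.040) + 4·(0.200) + 5·(0.120) + 5·(0.160) = 2.560.
E[X | Y ∈ {3, 5}] = (2.560) / (0.720) = 3.5556.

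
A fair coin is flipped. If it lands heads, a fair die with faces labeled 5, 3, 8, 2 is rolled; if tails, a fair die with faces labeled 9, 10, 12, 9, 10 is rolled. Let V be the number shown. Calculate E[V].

29/4

E[V | heads] = (5+3+8+2)/4 = 9/2.
E[V | tails] = (9+10+12+9+10)/5 = 10.
By the law of total expectation,
E[V] = (1/2)·(9/2) + (1/2)·(10) = 29/4.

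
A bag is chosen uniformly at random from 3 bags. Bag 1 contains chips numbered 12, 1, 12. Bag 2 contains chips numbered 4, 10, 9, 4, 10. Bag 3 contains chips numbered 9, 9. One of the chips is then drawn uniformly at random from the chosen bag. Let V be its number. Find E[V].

371/45

E[V | bag 1] = (12+1+12)/3 = 25/3.
E[V | bag 2] = (4+10+9+4+10)/5 = 37/5.
E[V | bag 3] = (9+9)/2 = 9.
E[V] = (1/3)·(25/3) + (1/3)·(37/5) + (1/3)·(9) = 371/45.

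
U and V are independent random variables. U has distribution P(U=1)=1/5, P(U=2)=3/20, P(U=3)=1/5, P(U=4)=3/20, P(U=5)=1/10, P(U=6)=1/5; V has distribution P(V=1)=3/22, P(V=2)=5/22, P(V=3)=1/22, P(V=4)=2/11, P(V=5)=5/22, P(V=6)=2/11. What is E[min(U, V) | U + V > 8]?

P(U + V > 8) = 25/88.
Summing min(U,V)·P(x,y) over outcomes with U + V > 8 gives 5/4.
E[min(U, V) | U + V > 8] = (5/4) / (25/88) = 22/5.

22/5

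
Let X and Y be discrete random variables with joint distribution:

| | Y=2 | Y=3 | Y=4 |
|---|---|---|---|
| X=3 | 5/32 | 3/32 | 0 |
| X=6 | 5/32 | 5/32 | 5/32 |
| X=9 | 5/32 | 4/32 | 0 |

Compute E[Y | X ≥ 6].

67/24

P(X ≥ 6) = 3/4.
Σ Y·P over the event = 2·(5/32) + 3·(5/32) + 4·(5/32) + 2·(5/32) + 3·(4/32) = 67/32.
E[Y | X ≥ 6] = (67/32) / (3/4) = 67/24.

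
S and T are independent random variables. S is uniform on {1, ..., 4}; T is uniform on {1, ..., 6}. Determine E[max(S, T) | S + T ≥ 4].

P(S + T ≥ 4) = 7/8.
Summing max(S,T)·P(x,y) over outcomes with S + T ≥ 4 gives 89/24.
E[max(S, T) | S + T ≥ 4] = (89/24) / (7/8) = 89/21.

89/21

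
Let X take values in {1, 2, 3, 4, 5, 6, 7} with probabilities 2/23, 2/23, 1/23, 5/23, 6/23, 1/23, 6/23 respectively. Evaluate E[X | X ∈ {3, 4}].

P(X ∈ {3, 4}) = 6/23.
Σ over the event: 3·1/23 + 4·5/23 = 1.
E[X | X ∈ {3, 4}] = (1) / (6/23) = 23/6.

23/6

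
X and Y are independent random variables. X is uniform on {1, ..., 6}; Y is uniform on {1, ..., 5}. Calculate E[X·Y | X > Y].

P(X > Y) = 1/2.
Summing XY·P(x,y) over outcomes with X > Y gives 35/6.
E[X·Y | X > Y] = (35/6) / (1/2) = 35/3.

35/3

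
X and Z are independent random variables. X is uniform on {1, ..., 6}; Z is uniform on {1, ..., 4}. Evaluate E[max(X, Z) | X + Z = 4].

8/3

Outcomes with X + Z = 4: (1,3), (2,2), (3,1), each with probability 1/24.
E[max(X, Z) | X + Z = 4] = (3 + 2 + 3) / 3 = 8/3.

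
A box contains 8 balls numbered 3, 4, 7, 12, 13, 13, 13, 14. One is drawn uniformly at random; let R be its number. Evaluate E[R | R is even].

10

P(R is even) = 3/8.
Σ over the event: 4·1/8 + 12·1/8 + 14·1/8 = 15/4.
E[R | R is even] = (15/4) / (3/8) = 10.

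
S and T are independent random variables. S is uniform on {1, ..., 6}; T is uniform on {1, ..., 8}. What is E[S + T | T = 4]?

15/2

Outcomes with T = 4: (1,4), (2,4), (3,4), (4,4), (5,4), (6,4), each with probability 1/48.
E[S + T | T = 4] = (5 + 6 + 7 + 8 + 9 + 10) / 6 = 15/2.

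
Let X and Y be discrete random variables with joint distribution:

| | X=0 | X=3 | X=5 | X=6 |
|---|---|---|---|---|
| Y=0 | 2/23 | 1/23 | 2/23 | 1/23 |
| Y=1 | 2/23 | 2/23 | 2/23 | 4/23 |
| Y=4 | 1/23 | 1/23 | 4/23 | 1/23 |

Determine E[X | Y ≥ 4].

P(Y ≥ 4) = 7/23.
Summing X·P(X=x,Y=y) over the conditioning event gives 29/23.
E[X | Y ≥ 4] = (29/23) / (7/23) = 29/7.

29/7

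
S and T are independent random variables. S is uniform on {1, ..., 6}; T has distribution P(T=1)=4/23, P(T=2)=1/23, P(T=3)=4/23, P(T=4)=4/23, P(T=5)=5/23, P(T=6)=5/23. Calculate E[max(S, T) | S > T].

P(S > T) = 49/138.
Summing max(S,T)·P(x,y) over outcomes with S > T gives 116/69.
E[max(S, T) | S > T] = (116/69) / (49/138) = 232/49.

232/49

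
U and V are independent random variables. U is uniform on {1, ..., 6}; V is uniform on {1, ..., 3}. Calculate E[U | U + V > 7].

Outcomes with U + V > 7: (5,3), (6,2), (6,3), each with probability 1/18.
E[U | U + V > 7] = (5 + 6 + 6) / 3 = 17/3.

17/3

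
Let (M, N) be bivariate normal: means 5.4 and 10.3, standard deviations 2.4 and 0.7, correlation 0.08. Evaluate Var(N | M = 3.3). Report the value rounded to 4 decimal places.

0.4869

The conditional variance in a bivariate normal is σ_N²(1 − ρ²), independent of x.
Var(N | M=3.3) = (0.7)²·(1 − (0.08)²) = 0.49·0.9936 = 0.4869.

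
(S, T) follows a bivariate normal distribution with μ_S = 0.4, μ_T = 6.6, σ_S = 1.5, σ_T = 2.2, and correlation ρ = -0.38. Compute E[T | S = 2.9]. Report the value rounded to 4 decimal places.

E[T | S=x] = μ_T + ρ(σ_T/σ_S)(x − μ_S) for jointly normal variables.
E[T | S=2.9] = 6.6 + (-0.38)·(2.2/1.5)·(2.9 − (0.4)) = 6.6 + (-0.55733)·(2.5) = 5.2067.

5.2067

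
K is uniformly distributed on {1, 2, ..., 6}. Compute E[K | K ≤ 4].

Given K ≤ 4, K is equally likely to be any of {1, 2, 3, 4}.
E[K | K ≤ 4] = (1 + 2 + 3 + 4) / 4 = 5/2.

5/2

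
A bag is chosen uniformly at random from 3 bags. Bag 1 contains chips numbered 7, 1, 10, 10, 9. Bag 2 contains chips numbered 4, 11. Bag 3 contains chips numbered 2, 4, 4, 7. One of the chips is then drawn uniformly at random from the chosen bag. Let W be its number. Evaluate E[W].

383/60

E[W | bag 1] = (7+1+10+10+9)/5 = 37/5.
E[W | bag 2] = (4+11)/2 = 15/2.
E[W | bag 3] = (2+4+4+7)/4 = 17/4.
E[W] = (1/3)·(37/5) + (1/3)·(15/2) + (1/3)·(17/4) = 383/60.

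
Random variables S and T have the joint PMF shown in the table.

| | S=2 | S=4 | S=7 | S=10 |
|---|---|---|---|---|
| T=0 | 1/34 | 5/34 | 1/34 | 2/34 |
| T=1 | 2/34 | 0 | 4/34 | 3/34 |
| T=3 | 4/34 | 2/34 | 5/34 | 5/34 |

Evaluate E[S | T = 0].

49/9

P(T = 0) = 9/34.
Summing S·P(S=x,T=y) over the conditioning event gives 49/34.
E[S | T = 0] = (49/34) / (9/34) = 49/9.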